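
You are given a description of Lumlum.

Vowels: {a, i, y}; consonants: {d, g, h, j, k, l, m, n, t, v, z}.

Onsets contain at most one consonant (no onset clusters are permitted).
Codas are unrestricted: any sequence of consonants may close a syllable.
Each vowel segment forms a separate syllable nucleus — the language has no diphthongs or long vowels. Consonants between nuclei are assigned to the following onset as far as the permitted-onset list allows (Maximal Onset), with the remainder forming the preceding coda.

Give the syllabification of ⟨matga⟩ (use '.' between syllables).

mat.ga

Vowels present: a, a; each is a nucleus, giving 2 syllables.
/a…a/ gap (V1→V2): cluster /tg/ — the longest permitted-onset suffix is /g/; onset = /g/, preceding coda = /t/.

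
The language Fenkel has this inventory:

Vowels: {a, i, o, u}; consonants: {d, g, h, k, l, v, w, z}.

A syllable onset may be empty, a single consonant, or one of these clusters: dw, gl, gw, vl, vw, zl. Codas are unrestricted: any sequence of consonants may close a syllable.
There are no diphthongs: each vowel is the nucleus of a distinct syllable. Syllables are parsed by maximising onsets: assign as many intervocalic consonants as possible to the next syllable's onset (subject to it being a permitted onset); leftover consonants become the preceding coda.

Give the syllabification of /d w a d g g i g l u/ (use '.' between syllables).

dwadg.gi.glu

The vowels are a, i, u — 3 nuclei, so 3 syllables.
σ1/σ2 boundary: /dgg/ — longest licit onset from the right is /g/, leaving /dg/ as coda.
σ2/σ3 boundary: /gl/ is a licit onset in full, so it all attaches to the next syllable.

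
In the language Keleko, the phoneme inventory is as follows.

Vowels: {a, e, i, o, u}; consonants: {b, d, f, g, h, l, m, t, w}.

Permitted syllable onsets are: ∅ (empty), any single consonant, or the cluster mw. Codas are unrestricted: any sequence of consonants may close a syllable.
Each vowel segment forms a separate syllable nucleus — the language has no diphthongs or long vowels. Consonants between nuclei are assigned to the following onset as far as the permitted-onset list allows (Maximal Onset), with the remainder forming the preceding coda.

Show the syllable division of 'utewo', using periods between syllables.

u.te.wo

Nuclei (vowels): u, e, o → 3 syllables.
Between /u/ (V1) and /e/ (V2): just /t/ — single C goes to the following onset.
Between /e/ (V2) and /o/ (V3): just /w/ — single C goes to the following onset.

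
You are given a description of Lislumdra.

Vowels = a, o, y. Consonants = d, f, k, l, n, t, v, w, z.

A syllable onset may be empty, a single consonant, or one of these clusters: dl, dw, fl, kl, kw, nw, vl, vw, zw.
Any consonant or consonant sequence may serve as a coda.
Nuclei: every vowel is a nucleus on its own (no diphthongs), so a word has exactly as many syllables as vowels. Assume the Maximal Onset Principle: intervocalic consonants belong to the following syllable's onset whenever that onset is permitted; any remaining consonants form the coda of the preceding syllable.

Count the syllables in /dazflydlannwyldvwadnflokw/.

Vowels present: a, y, a, y, a, o; each is a nucleus, giving 6 syllables.

6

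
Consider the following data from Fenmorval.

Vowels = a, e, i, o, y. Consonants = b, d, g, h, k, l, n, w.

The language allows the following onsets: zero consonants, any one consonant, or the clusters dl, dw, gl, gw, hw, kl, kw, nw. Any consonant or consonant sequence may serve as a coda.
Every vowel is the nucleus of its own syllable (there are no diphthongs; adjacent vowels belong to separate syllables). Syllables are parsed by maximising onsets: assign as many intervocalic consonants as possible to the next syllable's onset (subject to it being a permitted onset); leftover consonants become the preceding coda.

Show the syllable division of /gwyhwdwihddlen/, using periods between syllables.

The vowels are y, i, e — 3 nuclei, so 3 syllables.
σ1/σ2 boundary: /hwdw/ splits as /hw/ + /dw/ (/dw/ is the longest suffix that is a licit onset).
σ2/σ3 boundary: /hddl/; trying suffixes from longest down, /dl/ is the first permitted one, so coda /hd/ | onset /dl/.

gwyhw.dwihd.dlen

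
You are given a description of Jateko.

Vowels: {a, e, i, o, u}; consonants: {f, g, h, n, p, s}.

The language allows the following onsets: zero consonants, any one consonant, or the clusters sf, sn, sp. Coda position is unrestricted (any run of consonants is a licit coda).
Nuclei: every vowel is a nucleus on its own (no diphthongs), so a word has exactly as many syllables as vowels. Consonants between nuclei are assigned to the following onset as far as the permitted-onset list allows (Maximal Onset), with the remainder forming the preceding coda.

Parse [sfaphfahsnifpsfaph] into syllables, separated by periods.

sfaph.fah.snifp.sfaph

Vowels present: a, a, i, a; each is a nucleus, giving 4 syllables.
/a…a/ gap (V1→V2): /phf/; trying suffixes from longest down, /f/ is the first permitted one, so coda /ph/ | onset /f/.
/a…i/ gap (V2→V3): /hsn/; trying suffixes from longest down, /sn/ is the first permitted one, so coda /h/ | onset /sn/.
/i…a/ gap (V3→V4): cluster /fpsf/ — the longest permitted-onset suffix is /sf/; onset = /sf/, preceding coda = /fp/.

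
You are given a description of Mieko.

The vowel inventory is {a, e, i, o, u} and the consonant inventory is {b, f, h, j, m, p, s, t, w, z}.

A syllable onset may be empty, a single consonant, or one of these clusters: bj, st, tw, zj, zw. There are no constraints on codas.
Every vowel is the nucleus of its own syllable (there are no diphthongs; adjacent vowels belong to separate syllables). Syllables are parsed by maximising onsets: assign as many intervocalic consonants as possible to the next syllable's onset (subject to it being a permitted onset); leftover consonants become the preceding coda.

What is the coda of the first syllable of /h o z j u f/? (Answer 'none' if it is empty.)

Nuclei (vowels): o, u → 2 syllables.
Between /o/ (V1) and /u/ (V2): /zj/ is a licit onset in full, so it all attaches to the next syllable.
Putting it together: ho.zjuf.
Syllable 1 is /ho/: onset /h/, nucleus /o/, coda ∅.

none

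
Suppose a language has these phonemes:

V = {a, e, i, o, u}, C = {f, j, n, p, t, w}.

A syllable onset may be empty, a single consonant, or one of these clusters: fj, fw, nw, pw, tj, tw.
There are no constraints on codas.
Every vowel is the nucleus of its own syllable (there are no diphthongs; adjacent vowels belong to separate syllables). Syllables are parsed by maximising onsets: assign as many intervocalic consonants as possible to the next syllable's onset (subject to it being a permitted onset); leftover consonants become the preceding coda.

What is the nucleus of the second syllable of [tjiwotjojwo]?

Nuclei (vowels): i, o, o, o → 4 syllables.
The second nucleus (vowel 2 from the left) is /o/.

o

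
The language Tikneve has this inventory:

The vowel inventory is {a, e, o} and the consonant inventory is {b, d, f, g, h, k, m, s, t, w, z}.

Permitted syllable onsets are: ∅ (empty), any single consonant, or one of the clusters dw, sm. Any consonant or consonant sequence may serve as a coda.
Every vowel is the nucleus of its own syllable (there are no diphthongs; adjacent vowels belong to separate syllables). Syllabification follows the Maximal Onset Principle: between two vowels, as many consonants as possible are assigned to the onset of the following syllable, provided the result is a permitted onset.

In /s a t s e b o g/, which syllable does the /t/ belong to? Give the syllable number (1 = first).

1

Vowels present: a, e, o; each is a nucleus, giving 3 syllables.
/a…e/ gap (V1→V2): /ts/ splits as /t/ + /s/ (/s/ is the longest suffix that is a licit onset).
/e…o/ gap (V2→V3): /b/ is a single consonant, so it becomes the next onset.
So the parse is sat.se.bog.
The /t/ is in the coda of syllable 1 (/sat/).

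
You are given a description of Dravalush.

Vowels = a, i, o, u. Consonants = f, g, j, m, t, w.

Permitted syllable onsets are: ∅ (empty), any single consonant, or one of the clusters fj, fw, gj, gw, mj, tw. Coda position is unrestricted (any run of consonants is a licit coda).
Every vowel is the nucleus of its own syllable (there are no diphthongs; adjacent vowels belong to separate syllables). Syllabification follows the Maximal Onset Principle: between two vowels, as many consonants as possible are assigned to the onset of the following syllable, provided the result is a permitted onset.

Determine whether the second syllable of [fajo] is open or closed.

open

Vowels present: a, o; each is a nucleus, giving 2 syllables.
/a…o/ gap (V1→V2): /j/ is a single consonant, so it becomes the next onset.
So the parse is fa.jo.
Syllable 2 is /jo/; it ends in its nucleus with no coda, so it is open.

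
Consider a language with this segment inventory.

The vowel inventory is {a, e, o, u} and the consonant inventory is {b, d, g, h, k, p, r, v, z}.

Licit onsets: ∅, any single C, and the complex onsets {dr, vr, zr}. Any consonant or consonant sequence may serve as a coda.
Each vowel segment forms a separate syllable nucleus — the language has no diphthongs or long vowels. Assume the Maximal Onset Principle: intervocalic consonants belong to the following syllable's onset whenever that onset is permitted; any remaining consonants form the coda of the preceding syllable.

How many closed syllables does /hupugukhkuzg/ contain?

2

Nuclei (vowels): u, u, u, u → 4 syllables.
/u…u/ gap (V1→V2): just /p/ — single C goes to the following onset.
/u…u/ gap (V2→V3): /g/ is a single consonant, so it becomes the next onset.
/u…u/ gap (V3→V4): /khk/ — longest licit onset from the right is /k/, leaving /kh/ as coda.
So the parse is hu.pu.gukh.kuzg.
Classifying each syllable: /hu/ (open), /pu/ (open), /gukh/ (closed), /kuzg/ (closed).
Closed syllables: 2.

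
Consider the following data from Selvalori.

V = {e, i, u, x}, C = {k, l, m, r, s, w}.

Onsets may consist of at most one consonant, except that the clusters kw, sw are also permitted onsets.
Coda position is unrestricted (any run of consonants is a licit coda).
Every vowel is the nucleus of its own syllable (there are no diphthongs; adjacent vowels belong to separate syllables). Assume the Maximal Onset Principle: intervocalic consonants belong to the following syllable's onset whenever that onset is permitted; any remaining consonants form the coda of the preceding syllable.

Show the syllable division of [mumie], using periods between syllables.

mu.mi.e

The vowels are u, i, e — 3 nuclei, so 3 syllables.
σ1/σ2 boundary: /m/ → onset of the next syllable (single consonants are always licit onsets).
σ2/σ3 boundary: no consonants, so the boundary falls immediately after /i/.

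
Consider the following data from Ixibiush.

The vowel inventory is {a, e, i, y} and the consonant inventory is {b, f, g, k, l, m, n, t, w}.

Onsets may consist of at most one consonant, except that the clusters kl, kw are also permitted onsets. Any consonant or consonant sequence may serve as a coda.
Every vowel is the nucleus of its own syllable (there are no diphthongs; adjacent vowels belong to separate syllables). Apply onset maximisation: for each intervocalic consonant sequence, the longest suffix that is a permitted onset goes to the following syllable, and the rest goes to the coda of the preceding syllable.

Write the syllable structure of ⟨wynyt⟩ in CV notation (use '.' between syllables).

Vowels present: y, y; each is a nucleus, giving 2 syllables.
Between /y/ (V1) and /y/ (V2): /n/ is a single consonant, so it becomes the next onset.
Putting it together: wy.nyt.
Mapping each syllable to C/V: /wy/ → CV, /nyt/ → CVC.

CV.CVC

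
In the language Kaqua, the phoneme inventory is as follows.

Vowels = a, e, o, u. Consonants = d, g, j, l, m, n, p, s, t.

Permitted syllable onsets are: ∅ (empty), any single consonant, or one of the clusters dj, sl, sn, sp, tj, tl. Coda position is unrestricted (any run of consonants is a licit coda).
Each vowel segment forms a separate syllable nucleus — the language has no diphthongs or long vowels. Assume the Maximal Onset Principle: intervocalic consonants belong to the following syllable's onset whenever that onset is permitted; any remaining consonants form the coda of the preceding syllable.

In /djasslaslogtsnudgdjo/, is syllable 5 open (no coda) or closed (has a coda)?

Nuclei (vowels): a, a, o, u, o → 5 syllables.
Between /a/ (V1) and /a/ (V2): /ssl/; trying suffixes from longest down, /sl/ is the first permitted one, so coda /s/ | onset /sl/.
Between /a/ (V2) and /o/ (V3): cluster /sl/ — /sl/ is itself a permitted onset, so the whole cluster goes right; preceding coda = ∅.
Between /o/ (V3) and /u/ (V4): /gtsn/ — longest licit onset from the right is /sn/, leaving /gt/ as coda.
Between /u/ (V4) and /o/ (V5): /dgdj/; trying suffixes from longest down, /dj/ is the first permitted one, so coda /dg/ | onset /dj/.
Syllabification: djas.sla.slogt.snudg.djo.
Syllable 5 is /djo/; it ends in its nucleus with no coda, so it is open.

open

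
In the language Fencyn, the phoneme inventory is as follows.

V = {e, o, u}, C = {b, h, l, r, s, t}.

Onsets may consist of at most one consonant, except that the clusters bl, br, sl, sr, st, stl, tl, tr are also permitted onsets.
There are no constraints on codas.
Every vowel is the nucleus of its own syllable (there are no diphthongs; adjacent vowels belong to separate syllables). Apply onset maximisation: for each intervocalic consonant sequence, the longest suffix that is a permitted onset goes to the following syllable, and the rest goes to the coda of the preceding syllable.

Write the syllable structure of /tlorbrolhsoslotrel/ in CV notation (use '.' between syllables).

CCVC.CCVCC.CV.CCV.CCVC

The vowels are o, o, o, o, e — 5 nuclei, so 5 syllables.
σ1/σ2 boundary: /rbr/ splits as /r/ + /br/ (/br/ is the longest suffix that is a licit onset).
σ2/σ3 boundary: /lhs/ splits as /lh/ + /s/ (/s/ is the longest suffix that is a licit onset).
σ3/σ4 boundary: /sl/ — entire cluster is a permitted onset → onset /sl/, coda ∅.
σ4/σ5 boundary: cluster /tr/ — /tr/ is itself a permitted onset, so the whole cluster goes right; preceding coda = ∅.
Syllabification: tlor.brolh.so.slo.trel.
Mapping each syllable to C/V: /tlor/ → CCVC, /brolh/ → CCVCC, /so/ → CV, /slo/ → CCV, /trel/ → CCVC.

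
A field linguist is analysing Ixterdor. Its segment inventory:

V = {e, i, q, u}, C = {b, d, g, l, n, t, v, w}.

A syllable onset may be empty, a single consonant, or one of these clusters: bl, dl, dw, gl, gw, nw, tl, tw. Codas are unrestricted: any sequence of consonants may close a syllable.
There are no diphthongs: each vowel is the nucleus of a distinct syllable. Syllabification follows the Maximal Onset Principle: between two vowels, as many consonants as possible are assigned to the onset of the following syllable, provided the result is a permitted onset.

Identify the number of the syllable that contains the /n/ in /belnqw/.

The vowels are e, q — 2 nuclei, so 2 syllables.
V1 /e/ – V2 /q/: /ln/ splits as /l/ + /n/ (/n/ is the longest suffix that is a licit onset).
Putting it together: bel.nqw.
The /n/ is in the onset of syllable 2 (/nqw/).

2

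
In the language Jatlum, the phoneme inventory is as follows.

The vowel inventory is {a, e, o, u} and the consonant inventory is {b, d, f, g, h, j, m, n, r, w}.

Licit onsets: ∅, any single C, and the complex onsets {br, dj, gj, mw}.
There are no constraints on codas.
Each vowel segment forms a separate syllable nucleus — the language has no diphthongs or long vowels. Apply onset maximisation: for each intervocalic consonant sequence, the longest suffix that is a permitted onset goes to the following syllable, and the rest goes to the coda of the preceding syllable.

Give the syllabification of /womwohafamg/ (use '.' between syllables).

wo.mwo.ha.famg

Nuclei (vowels): o, o, a, a → 4 syllables.
Between /o/ (V1) and /o/ (V2): /mw/ — entire cluster is a permitted onset → onset /mw/, coda ∅.
Between /o/ (V2) and /a/ (V3): /h/ → onset of the next syllable (single consonants are always licit onsets).
Between /a/ (V3) and /a/ (V4): /f/ → onset of the next syllable (single consonants are always licit onsets).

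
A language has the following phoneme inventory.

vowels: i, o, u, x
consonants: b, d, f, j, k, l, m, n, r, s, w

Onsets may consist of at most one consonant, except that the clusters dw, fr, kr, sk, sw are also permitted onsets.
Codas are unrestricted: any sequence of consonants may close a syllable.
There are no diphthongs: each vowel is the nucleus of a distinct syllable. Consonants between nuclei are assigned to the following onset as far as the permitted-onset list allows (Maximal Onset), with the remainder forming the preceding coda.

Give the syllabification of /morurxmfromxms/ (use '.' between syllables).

Vowels present: o, u, x, o, x; each is a nucleus, giving 5 syllables.
V1 /o/ – V2 /u/: just /r/ — single C goes to the following onset.
V2 /u/ – V3 /x/: /r/ is a single consonant, so it becomes the next onset.
V3 /x/ – V4 /o/: /mfr/ splits as /m/ + /fr/ (/fr/ is the longest suffix that is a licit onset).
V4 /o/ – V5 /x/: just /m/ — single C goes to the following onset.

mo.ru.rxm.fro.mxms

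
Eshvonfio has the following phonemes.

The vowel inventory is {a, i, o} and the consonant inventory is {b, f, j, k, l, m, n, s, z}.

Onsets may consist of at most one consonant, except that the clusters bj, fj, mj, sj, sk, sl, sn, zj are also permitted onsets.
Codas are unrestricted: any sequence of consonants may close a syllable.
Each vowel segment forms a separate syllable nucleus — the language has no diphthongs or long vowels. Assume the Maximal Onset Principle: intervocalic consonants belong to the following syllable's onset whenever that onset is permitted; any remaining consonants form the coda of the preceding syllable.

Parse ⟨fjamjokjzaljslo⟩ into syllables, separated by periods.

Vowels present: a, o, a, o; each is a nucleus, giving 4 syllables.
V1 /a/ – V2 /o/: cluster /mj/ — /mj/ is itself a permitted onset, so the whole cluster goes right; preceding coda = ∅.
V2 /o/ – V3 /a/: /kjz/; trying suffixes from longest down, /z/ is the first permitted one, so coda /kj/ | onset /z/.
V3 /a/ – V4 /o/: /ljsl/ — longest licit onset from the right is /sl/, leaving /lj/ as coda.

fja.mjokj.zalj.slo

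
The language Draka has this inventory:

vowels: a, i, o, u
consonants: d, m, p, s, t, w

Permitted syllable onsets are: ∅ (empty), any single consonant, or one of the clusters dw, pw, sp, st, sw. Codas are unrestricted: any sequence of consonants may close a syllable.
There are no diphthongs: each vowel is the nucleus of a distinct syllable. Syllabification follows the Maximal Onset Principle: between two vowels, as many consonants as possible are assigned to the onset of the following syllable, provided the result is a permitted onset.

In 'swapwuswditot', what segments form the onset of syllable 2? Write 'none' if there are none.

The vowels are a, u, i, o — 4 nuclei, so 4 syllables.
/a…u/ gap (V1→V2): /pw/ is a licit onset in full, so it all attaches to the next syllable.
/u…i/ gap (V2→V3): /swd/ — longest licit onset from the right is /d/, leaving /sw/ as coda.
/i…o/ gap (V3→V4): just /t/ — single C goes to the following onset.
Syllabification: swa.pwusw.di.tot.
Syllable 2 is /pwusw/: onset /pw/, nucleus /u/, coda /sw/.

pw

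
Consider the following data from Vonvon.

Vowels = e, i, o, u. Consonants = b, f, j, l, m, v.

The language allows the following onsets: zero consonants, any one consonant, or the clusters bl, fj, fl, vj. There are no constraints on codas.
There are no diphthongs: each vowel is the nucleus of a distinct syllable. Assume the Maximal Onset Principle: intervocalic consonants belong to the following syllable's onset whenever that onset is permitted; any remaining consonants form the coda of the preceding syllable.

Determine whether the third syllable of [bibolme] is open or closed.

open

Nuclei (vowels): i, o, e → 3 syllables.
/i…o/ gap (V1→V2): /b/ → onset of the next syllable (single consonants are always licit onsets).
/o…e/ gap (V2→V3): /lm/ — longest licit onset from the right is /m/, leaving /l/ as coda.
So the parse is bi.bol.me.
Syllable 3 is /me/; it ends in its nucleus with no coda, so it is open.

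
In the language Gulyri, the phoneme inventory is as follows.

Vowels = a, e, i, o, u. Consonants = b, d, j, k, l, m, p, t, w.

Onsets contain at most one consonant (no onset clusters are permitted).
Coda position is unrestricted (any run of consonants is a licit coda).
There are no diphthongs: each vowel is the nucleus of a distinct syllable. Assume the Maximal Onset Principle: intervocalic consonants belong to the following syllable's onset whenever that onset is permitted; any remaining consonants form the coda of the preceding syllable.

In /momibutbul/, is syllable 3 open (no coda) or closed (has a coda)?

closed

The vowels are o, i, u, u — 4 nuclei, so 4 syllables.
V1 /o/ – V2 /i/: /m/ → onset of the next syllable (single consonants are always licit onsets).
V2 /i/ – V3 /u/: /b/ is a single consonant, so it becomes the next onset.
V3 /u/ – V4 /u/: /tb/; trying suffixes from longest down, /b/ is the first permitted one, so coda /t/ | onset /b/.
Syllabification: mo.mi.but.bul.
Syllable 3 is /but/ with coda /t/, so it is closed.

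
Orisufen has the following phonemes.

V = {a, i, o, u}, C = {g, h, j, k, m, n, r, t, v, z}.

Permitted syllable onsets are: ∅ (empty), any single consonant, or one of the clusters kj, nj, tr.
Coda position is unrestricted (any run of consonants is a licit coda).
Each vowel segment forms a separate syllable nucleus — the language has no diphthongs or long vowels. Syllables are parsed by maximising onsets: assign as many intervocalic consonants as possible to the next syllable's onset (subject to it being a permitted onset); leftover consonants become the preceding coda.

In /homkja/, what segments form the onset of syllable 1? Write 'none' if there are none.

h

The vowels are o, a — 2 nuclei, so 2 syllables.
σ1/σ2 boundary: /mkj/; trying suffixes from longest down, /kj/ is the first permitted one, so coda /m/ | onset /kj/.
Putting it together: hom.kja.
Syllable 1 is /hom/: onset /h/, nucleus /o/, coda /m/.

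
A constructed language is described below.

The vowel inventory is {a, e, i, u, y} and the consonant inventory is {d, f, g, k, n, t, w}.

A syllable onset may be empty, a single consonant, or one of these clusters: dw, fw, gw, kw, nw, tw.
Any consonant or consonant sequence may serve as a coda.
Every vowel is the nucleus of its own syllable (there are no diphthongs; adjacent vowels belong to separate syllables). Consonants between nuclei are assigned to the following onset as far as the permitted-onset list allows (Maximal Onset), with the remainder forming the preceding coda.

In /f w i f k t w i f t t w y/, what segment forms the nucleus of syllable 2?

Nuclei (vowels): i, i, y → 3 syllables.
The second nucleus (vowel 2 from the left) is /i/.

i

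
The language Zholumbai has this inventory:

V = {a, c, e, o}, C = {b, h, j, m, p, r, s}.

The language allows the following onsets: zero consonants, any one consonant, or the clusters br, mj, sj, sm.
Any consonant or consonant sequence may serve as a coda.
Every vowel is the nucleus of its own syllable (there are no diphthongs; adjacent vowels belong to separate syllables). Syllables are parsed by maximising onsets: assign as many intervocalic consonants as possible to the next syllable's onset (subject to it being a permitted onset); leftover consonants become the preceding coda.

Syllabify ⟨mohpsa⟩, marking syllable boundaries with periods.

mohp.sa

The vowels are o, a — 2 nuclei, so 2 syllables.
σ1/σ2 boundary: /hps/ splits as /hp/ + /s/ (/s/ is the longest suffix that is a licit onset).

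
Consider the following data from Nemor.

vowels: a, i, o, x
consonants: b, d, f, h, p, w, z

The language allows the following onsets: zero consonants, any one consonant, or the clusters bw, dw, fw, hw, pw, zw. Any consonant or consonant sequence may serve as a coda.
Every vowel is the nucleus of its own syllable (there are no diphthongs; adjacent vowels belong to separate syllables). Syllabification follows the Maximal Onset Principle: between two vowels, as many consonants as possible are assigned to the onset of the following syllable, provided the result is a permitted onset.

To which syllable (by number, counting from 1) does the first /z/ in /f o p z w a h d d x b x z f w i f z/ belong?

Nuclei (vowels): o, a, x, x, i → 5 syllables.
Between /o/ (V1) and /a/ (V2): /pzw/; trying suffixes from longest down, /zw/ is the first permitted one, so coda /p/ | onset /zw/.
Between /a/ (V2) and /x/ (V3): /hdd/ splits as /hd/ + /d/ (/d/ is the longest suffix that is a licit onset).
Between /x/ (V3) and /x/ (V4): /b/ → onset of the next syllable (single consonants are always licit onsets).
Between /x/ (V4) and /i/ (V5): cluster /zfw/ — the longest permitted-onset suffix is /fw/; onset = /fw/, preceding coda = /z/.
So the parse is fop.zwahd.dx.bxz.fwifz.
The first /z/ is in the onset of syllable 2 (/zwahd/).

2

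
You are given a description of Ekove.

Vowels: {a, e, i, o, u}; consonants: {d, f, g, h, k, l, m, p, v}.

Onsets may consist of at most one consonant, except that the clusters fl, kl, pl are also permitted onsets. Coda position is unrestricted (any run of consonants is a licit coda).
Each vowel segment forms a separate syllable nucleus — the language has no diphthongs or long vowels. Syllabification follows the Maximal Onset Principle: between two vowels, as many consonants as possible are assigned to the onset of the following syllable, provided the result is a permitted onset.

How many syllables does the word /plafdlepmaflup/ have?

4

Nuclei (vowels): a, e, a, u → 4 syllables.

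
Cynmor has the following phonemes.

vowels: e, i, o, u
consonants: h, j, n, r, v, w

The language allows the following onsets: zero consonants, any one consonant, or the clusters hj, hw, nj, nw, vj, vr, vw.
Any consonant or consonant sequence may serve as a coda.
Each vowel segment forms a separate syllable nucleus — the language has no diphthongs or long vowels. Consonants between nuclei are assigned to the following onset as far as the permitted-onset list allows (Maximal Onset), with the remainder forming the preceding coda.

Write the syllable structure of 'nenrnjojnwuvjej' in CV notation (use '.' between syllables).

Vowels present: e, o, u, e; each is a nucleus, giving 4 syllables.
V1 /e/ – V2 /o/: cluster /nrnj/ — the longest permitted-onset suffix is /nj/; onset = /nj/, preceding coda = /nr/.
V2 /o/ – V3 /u/: cluster /jnw/ — the longest permitted-onset suffix is /nw/; onset = /nw/, preceding coda = /j/.
V3 /u/ – V4 /e/: cluster /vj/ — /vj/ is itself a permitted onset, so the whole cluster goes right; preceding coda = ∅.
Result: nenr.njoj.nwu.vjej.
Mapping each syllable to C/V: /nenr/ → CVCC, /njoj/ → CCVC, /nwu/ → CCV, /vjej/ → CCVC.

CVCC.CCVC.CCV.CCVC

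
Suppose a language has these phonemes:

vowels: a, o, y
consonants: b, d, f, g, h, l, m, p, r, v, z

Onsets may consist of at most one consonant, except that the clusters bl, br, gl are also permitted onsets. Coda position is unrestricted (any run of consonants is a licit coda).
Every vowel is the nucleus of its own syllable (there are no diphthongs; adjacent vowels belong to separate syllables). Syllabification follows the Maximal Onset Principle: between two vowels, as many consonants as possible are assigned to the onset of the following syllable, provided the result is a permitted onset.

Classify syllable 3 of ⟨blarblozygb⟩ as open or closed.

closed

Nuclei (vowels): a, o, y → 3 syllables.
V1 /a/ – V2 /o/: /rbl/ splits as /r/ + /bl/ (/bl/ is the longest suffix that is a licit onset).
V2 /o/ – V3 /y/: /z/ → onset of the next syllable (single consonants are always licit onsets).
Syllabification: blar.blo.zygb.
Syllable 3 is /zygb/ with coda /gb/, so it is closed.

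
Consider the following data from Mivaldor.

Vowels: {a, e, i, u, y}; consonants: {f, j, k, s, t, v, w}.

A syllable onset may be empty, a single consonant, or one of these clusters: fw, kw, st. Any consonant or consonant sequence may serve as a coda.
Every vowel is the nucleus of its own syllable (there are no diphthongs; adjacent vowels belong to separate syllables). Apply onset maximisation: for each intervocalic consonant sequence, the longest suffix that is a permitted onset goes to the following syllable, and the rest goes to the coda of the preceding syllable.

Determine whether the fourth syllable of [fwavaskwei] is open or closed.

The vowels are a, a, e, i — 4 nuclei, so 4 syllables.
/a…a/ gap (V1→V2): /v/ → onset of the next syllable (single consonants are always licit onsets).
/a…e/ gap (V2→V3): /skw/ — longest licit onset from the right is /kw/, leaving /s/ as coda.
/e…i/ gap (V3→V4): nothing intervenes; syllable break is V.V.
Result: fwa.vas.kwe.i.
Syllable 4 is /i/; it ends in its nucleus with no coda, so it is open.

open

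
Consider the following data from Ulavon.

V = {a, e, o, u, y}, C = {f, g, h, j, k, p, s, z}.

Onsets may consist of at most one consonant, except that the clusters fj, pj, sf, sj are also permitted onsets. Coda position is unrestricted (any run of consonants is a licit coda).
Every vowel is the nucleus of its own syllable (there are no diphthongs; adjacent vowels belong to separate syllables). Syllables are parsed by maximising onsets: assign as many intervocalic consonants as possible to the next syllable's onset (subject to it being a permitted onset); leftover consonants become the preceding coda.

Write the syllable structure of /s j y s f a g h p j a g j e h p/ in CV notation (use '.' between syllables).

The vowels are y, a, a, e — 4 nuclei, so 4 syllables.
V1 /y/ – V2 /a/: cluster /sf/ — /sf/ is itself a permitted onset, so the whole cluster goes right; preceding coda = ∅.
V2 /a/ – V3 /a/: /ghpj/ splits as /gh/ + /pj/ (/pj/ is the longest suffix that is a licit onset).
V3 /a/ – V4 /e/: cluster /gj/ — the longest permitted-onset suffix is /j/; onset = /j/, preceding coda = /g/.
Putting it together: sjy.sfagh.pjag.jehp.
Mapping each syllable to C/V: /sjy/ → CCV, /sfagh/ → CCVCC, /pjag/ → CCVC, /jehp/ → CVCC.

CCV.CCVCC.CCVC.CVCC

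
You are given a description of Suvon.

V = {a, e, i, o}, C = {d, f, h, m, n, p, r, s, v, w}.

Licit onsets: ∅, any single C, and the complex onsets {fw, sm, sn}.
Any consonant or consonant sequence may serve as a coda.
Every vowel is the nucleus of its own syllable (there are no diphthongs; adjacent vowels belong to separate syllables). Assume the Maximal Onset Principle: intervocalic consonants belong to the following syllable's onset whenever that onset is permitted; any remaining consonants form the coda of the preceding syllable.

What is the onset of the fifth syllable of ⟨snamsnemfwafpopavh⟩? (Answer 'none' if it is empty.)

p

Nuclei (vowels): a, e, a, o, a → 5 syllables.
Between /a/ (V1) and /e/ (V2): cluster /msn/ — the longest permitted-onset suffix is /sn/; onset = /sn/, preceding coda = /m/.
Between /e/ (V2) and /a/ (V3): cluster /mfw/ — the longest permitted-onset suffix is /fw/; onset = /fw/, preceding coda = /m/.
Between /a/ (V3) and /o/ (V4): cluster /fp/ — the longest permitted-onset suffix is /p/; onset = /p/, preceding coda = /f/.
Between /o/ (V4) and /a/ (V5): /p/ is a single consonant, so it becomes the next onset.
So the parse is snam.snem.fwaf.po.pavh.
Syllable 5 is /pavh/: onset /p/, nucleus /a/, coda /vh/.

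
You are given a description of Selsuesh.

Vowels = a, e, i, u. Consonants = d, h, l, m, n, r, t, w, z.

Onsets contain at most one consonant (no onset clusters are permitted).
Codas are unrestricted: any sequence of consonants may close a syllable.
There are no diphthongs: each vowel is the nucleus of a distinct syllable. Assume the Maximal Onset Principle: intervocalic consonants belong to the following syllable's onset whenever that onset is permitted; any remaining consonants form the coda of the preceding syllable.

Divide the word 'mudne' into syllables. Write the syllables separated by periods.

The vowels are u, e — 2 nuclei, so 2 syllables.
σ1/σ2 boundary: /dn/ — longest licit onset from the right is /n/, leaving /d/ as coda.

mud.ne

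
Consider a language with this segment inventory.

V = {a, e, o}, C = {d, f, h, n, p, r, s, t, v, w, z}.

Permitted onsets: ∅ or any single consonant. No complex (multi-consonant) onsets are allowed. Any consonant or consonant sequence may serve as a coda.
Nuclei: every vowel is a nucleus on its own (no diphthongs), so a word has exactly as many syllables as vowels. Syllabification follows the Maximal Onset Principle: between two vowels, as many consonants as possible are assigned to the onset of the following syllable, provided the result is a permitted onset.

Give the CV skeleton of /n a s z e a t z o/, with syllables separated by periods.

CVC.CV.VC.CV

The vowels are a, e, a, o — 4 nuclei, so 4 syllables.
σ1/σ2 boundary: /sz/ splits as /s/ + /z/ (/z/ is the longest suffix that is a licit onset).
σ2/σ3 boundary: no consonants, so the boundary falls immediately after /e/.
σ3/σ4 boundary: /tz/ splits as /t/ + /z/ (/z/ is the longest suffix that is a licit onset).
Putting it together: nas.ze.at.zo.
Mapping each syllable to C/V: /nas/ → CVC, /ze/ → CV, /at/ → VC, /zo/ → CV.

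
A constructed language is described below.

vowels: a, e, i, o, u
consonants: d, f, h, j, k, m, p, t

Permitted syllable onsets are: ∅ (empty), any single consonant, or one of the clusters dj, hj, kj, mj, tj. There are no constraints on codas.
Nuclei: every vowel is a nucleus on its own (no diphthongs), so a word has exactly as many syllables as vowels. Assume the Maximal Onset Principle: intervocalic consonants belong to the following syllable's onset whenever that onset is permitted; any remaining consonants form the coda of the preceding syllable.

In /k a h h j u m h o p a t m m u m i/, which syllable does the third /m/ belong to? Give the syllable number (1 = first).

Vowels present: a, u, o, a, u, i; each is a nucleus, giving 6 syllables.
/a…u/ gap (V1→V2): /hhj/ splits as /h/ + /hj/ (/hj/ is the longest suffix that is a licit onset).
/u…o/ gap (V2→V3): /mh/ — longest licit onset from the right is /h/, leaving /m/ as coda.
/o…a/ gap (V3→V4): /p/ is a single consonant, so it becomes the next onset.
/a…u/ gap (V4→V5): /tmm/; trying suffixes from longest down, /m/ is the first permitted one, so coda /tm/ | onset /m/.
/u…i/ gap (V5→V6): just /m/ — single C goes to the following onset.
So the parse is kah.hjum.ho.patm.mu.mi.
The third /m/ is in the onset of syllable 5 (/mu/).

5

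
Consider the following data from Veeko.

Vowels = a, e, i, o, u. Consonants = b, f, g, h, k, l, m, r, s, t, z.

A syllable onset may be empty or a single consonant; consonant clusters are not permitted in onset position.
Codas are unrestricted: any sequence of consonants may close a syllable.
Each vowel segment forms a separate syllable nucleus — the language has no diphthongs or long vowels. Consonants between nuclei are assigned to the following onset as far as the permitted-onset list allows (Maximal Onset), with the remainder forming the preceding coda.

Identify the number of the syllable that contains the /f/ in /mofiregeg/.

Vowels present: o, i, e, e; each is a nucleus, giving 4 syllables.
/o…i/ gap (V1→V2): just /f/ — single C goes to the following onset.
/i…e/ gap (V2→V3): just /r/ — single C goes to the following onset.
/e…e/ gap (V3→V4): just /g/ — single C goes to the following onset.
Result: mo.fi.re.geg.
The /f/ is in the onset of syllable 2 (/fi/).

2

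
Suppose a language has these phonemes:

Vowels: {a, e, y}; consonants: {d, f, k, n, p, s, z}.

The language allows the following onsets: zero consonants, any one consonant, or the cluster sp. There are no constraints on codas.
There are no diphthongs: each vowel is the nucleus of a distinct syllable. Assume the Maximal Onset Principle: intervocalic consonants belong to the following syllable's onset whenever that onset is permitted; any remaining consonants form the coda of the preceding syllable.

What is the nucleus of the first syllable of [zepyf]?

e

Nuclei (vowels): e, y → 2 syllables.
The first nucleus (vowel 1 from the left) is /e/.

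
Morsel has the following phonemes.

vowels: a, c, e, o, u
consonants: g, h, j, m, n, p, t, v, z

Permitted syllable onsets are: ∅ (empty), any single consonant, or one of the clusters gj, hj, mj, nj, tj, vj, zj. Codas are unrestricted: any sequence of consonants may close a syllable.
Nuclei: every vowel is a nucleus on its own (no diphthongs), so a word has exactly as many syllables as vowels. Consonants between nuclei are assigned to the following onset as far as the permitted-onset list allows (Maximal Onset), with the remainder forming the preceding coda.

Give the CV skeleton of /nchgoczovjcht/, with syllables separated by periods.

Nuclei (vowels): c, o, c, o, c → 5 syllables.
V1 /c/ – V2 /o/: /hg/ splits as /h/ + /g/ (/g/ is the longest suffix that is a licit onset).
V2 /o/ – V3 /c/: no consonants, so the boundary falls immediately after /o/.
V3 /c/ – V4 /o/: /z/ is a single consonant, so it becomes the next onset.
V4 /o/ – V5 /c/: /vj/ is a licit onset in full, so it all attaches to the next syllable.
Syllabification: nch.go.c.zo.vjcht.
Mapping each syllable to C/V: /nch/ → CVC, /go/ → CV, /c/ → V, /zo/ → CV, /vjcht/ → CCVCC.

CVC.CV.V.CV.CCVCC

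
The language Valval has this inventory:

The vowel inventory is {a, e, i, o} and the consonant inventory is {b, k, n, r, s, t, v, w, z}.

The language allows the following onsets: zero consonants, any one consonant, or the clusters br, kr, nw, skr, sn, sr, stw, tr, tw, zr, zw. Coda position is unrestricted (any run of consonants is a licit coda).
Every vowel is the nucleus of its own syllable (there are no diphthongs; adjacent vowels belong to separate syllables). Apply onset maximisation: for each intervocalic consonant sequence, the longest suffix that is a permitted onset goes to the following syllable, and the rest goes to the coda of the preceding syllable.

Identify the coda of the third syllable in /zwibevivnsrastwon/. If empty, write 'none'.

vn

The vowels are i, e, i, a, o — 5 nuclei, so 5 syllables.
σ1/σ2 boundary: just /b/ — single C goes to the following onset.
σ2/σ3 boundary: /v/ → onset of the next syllable (single consonants are always licit onsets).
σ3/σ4 boundary: cluster /vnsr/ — the longest permitted-onset suffix is /sr/; onset = /sr/, preceding coda = /vn/.
σ4/σ5 boundary: /stw/ — entire cluster is a permitted onset → onset /stw/, coda ∅.
So the parse is zwi.be.vivn.sra.stwon.
Syllable 3 is /vivn/: onset /v/, nucleus /i/, coda /vn/.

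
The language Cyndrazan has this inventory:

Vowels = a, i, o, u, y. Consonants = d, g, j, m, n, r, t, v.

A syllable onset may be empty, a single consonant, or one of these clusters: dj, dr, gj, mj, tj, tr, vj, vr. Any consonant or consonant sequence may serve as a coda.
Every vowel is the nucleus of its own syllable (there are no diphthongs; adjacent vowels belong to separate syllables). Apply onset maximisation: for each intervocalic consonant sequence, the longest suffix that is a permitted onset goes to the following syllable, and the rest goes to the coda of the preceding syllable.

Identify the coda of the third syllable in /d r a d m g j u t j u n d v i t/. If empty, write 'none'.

Vowels present: a, u, u, i; each is a nucleus, giving 4 syllables.
Between /a/ (V1) and /u/ (V2): /dmgj/; trying suffixes from longest down, /gj/ is the first permitted one, so coda /dm/ | onset /gj/.
Between /u/ (V2) and /u/ (V3): cluster /tj/ — /tj/ is itself a permitted onset, so the whole cluster goes right; preceding coda = ∅.
Between /u/ (V3) and /i/ (V4): /ndv/ — longest licit onset from the right is /v/, leaving /nd/ as coda.
Putting it together: dradm.gju.tjund.vit.
Syllable 3 is /tjund/: onset /tj/, nucleus /u/, coda /nd/.

nd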